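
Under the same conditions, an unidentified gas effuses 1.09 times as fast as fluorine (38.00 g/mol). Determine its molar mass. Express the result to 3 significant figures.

Graham's law gives rate_X/rate_F₂ = √(M_F₂/M_X).
1.09 = √(38.00/M_X)
M_X = 38.00 / 1.09² = 38.00 / 1.188 = 32.0 g/mol

32.0 g/mol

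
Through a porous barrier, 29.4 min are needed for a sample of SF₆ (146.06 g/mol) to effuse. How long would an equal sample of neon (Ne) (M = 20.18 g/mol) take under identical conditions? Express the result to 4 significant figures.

10.93 min

Since effusion rate ∝ 1/√M, t_Ne/t_SF₆ = √(M_Ne/M_SF₆) = √(20.18/146.06) = √0.1382 = 0.3717.
So the time for Ne is 29.4 × 0.3717 = 10.93 min.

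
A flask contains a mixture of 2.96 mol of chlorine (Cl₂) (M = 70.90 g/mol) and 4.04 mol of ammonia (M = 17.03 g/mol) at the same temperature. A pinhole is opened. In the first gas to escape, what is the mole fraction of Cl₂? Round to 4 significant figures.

Rate_i ∝ x_i/√M_i (Graham's law weighted by mole fraction), so the effusate composition follows n_i/√M_i.
So x_Cl₂ in the escaping gas = (n_Cl₂/√M_Cl₂) / Σ(n_i/√M_i)
= (2.96/√70.90) / (2.96/√70.90 + 4.04/√17.03) = 0.3515/(0.3515 + 0.9790) = 0.2642.

0.2642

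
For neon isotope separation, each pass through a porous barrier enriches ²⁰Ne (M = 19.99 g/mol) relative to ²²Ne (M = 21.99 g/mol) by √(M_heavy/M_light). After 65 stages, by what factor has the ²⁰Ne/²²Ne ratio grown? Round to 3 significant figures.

22.2

The single-stage factor is √(M_heavy/M_light), so 65 stages give [√(21.99/19.99)]^65 = (21.99/19.99)^(65/2).
= 1.10005^(65/2) = 22.2.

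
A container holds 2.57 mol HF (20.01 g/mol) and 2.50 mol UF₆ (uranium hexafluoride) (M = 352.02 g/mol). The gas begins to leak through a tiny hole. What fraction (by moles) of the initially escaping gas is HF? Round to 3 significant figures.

0.812

Each component's effusion rate ∝ (its partial pressure)·(1/√M) ∝ n_i/√M_i.
So x_HF in the escaping gas = (n_HF/√M_HF) / Σ(n_i/√M_i)
= (2.57/√20.01) / (2.57/√20.01 + 2.50/√352.02) = 0.5745/(0.5745 + 0.1332) = 0.812.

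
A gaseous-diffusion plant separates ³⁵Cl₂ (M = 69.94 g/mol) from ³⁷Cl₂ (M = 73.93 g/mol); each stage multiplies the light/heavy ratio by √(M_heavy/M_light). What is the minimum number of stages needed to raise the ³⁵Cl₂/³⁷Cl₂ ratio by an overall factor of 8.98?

80

Single-stage factor α = √(73.93/69.94), so ln α = ½ ln(1.05705) = 0.02774.
Need α^N ≥ 8.98 ⇒ N ≥ ln(8.98) / ln α = 2.195 / 0.02774 = 79.13.
So at least 80 stages are needed.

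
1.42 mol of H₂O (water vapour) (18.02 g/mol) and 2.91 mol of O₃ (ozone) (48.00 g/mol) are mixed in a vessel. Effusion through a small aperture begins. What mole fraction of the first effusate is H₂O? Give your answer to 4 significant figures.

The effusion rate of species i is ∝ p_i/√M_i ∝ n_i/√M_i.
x_H₂O(eff) = (n_H₂O/√M_H₂O) / (n_H₂O/√M_H₂O + n_O₃/√M_O₃)
= (1.42/√18.02) / (1.42/√18.02 + 2.91/√48.00) = 0.3345/(0.3345 + 0.4200) = 0.4433.

0.4433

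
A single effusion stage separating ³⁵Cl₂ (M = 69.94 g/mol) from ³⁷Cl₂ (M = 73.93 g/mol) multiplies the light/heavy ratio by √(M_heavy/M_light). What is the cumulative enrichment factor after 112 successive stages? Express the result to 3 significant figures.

22.4

Each stage multiplies the ratio by α = √(73.93/69.94), so after 112 stages the overall factor is α^112 = (73.93/69.94)^(112/2).
= 1.05705^56 = 22.4.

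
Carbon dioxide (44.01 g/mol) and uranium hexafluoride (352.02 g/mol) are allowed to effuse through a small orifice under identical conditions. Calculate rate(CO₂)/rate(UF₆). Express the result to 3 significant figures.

By Graham's law, rate_CO₂/rate_UF₆ = √(M_UF₆/M_CO₂) = √(352.02/44.01) = √7.999 = 2.83.

2.83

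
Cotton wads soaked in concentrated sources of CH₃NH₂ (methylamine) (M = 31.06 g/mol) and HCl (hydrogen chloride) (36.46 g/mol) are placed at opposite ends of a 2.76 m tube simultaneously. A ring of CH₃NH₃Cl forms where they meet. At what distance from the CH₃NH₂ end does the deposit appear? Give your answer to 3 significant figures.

1.44 m

Graham's law gives d_CH₃NH₂/d_HCl = rate_CH₃NH₂/rate_HCl = √(M_HCl/M_CH₃NH₂) = √(36.46/31.06) = 1.083.
With d_CH₃NH₂ + d_HCl = 2.76 m, d_HCl = 2.76/(1 + 1.083) = 1.325 m.
d_CH₃NH₂ = 2.76 − 1.325 = 1.44 m.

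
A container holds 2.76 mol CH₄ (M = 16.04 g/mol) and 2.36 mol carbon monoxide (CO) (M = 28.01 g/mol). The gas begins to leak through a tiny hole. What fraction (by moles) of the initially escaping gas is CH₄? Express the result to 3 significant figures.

Rate_i ∝ x_i/√M_i (Graham's law weighted by mole fraction), so the effusate composition follows n_i/√M_i.
x_CH₄(eff) = (n_CH₄/√M_CH₄) / (n_CH₄/√M_CH₄ + n_CO/√M_CO)
= (2.76/√16.04) / (2.76/√16.04 + 2.36/√28.01) = 0.6891/(0.6891 + 0.4459) = 0.607.

0.607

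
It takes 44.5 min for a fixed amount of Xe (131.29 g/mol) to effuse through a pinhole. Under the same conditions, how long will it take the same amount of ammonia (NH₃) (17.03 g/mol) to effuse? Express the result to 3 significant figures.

16.0 min

Since effusion rate ∝ 1/√M, t_NH₃/t_Xe = √(M_NH₃/M_Xe) = √(17.03/131.29) = √0.1297 = 0.3602.
So the time for NH₃ is 44.5 × 0.3602 = 16.0 min.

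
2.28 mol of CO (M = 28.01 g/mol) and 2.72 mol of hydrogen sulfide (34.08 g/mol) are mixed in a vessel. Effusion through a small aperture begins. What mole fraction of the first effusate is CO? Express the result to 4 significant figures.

Effusion rate of each component ∝ n_i/√M_i (partial pressure × 1/√M).
So x_CO in the escaping gas = (n_CO/√M_CO) / Σ(n_i/√M_i)
= (2.28/√28.01) / (2.28/√28.01 + 2.72/√34.08) = 0.4308/(0.4308 + 0.4659) = 0.4804.

0.4804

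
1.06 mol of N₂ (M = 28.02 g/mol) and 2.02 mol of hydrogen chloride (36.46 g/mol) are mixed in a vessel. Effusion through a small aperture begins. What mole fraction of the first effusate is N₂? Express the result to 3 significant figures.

0.374

Rate_i ∝ x_i/√M_i (Graham's law weighted by mole fraction), so the effusate composition follows n_i/√M_i.
Mole fraction of N₂ in the effusate = (n_N₂/√M_N₂) / (n_N₂/√M_N₂ + n_HCl/√M_HCl)
= (1.06/√28.02) / (1.06/√28.02 + 2.02/√36.46) = 0.2002/(0.2002 + 0.3345) = 0.374.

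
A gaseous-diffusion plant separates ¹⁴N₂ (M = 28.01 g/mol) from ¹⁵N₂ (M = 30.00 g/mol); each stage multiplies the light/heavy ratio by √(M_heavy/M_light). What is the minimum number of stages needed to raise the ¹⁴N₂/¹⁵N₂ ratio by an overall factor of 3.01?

33

With α = √(30.00/28.01) per stage, ln α = ½ ln(1.07105) = 0.03432.
Need α^N ≥ 3.01 ⇒ N ≥ ln(3.01) / ln α = 1.102 / 0.03432 = 32.11.
So at least 33 stages are needed.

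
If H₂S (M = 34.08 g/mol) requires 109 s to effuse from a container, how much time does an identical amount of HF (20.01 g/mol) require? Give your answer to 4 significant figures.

From Graham's law, t_HF/t_H₂S = √(M_HF/M_H₂S) = √(20.01/34.08) = √0.5871 = 0.7663.
So the time for HF is 109 × 0.7663 = 83.52 s.

83.52 s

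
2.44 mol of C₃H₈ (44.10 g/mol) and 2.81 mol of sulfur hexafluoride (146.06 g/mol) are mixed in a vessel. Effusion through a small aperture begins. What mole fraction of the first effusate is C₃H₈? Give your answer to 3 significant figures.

0.612

The effusion rate of species i is ∝ p_i/√M_i ∝ n_i/√M_i.
So x_C₃H₈ in the escaping gas = (n_C₃H₈/√M_C₃H₈) / Σ(n_i/√M_i)
= (2.44/√44.10) / (2.44/√44.10 + 2.81/√146.06) = 0.3674/(0.3674 + 0.2325) = 0.612.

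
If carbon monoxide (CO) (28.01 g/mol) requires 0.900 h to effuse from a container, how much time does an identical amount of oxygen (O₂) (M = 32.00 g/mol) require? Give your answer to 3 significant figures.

Using Graham's law: t_O₂/t_CO = √(M_O₂/M_CO) = √(32.00/28.01) = √1.142 = 1.069.
So the time for O₂ is 0.900 × 1.069 = 0.962 h.

0.962 h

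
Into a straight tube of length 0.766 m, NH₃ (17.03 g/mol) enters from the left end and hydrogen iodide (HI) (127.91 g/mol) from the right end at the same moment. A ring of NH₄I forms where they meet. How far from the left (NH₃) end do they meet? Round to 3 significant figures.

Distances travelled in equal time are proportional to diffusion rates, so d_NH₃/d_HI = √(M_HI/M_NH₃) = √(127.91/17.03) = 2.741.
With d_NH₃ + d_HI = 0.766 m, d_HI = 0.766/(1 + 2.741) = 0.2048 m.
d_NH₃ = 0.766 − 0.2048 = 0.561 m.

0.561 m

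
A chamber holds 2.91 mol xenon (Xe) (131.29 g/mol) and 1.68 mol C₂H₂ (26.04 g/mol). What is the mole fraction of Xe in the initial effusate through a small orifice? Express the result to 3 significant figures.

Rate_i ∝ x_i/√M_i (Graham's law weighted by mole fraction), so the effusate composition follows n_i/√M_i.
So x_Xe in the escaping gas = (n_Xe/√M_Xe) / Σ(n_i/√M_i)
= (2.91/√131.29) / (2.91/√131.29 + 1.68/√26.04) = 0.2540/(0.2540 + 0.3292) = 0.435.

0.435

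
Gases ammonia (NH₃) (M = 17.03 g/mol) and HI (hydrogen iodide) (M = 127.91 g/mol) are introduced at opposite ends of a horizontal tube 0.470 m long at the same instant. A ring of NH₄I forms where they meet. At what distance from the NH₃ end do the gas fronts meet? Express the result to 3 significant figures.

0.344 m

Distances travelled in equal time are proportional to diffusion rates, so d_NH₃/d_HI = √(M_HI/M_NH₃) = √(127.91/17.03) = 2.741.
With d_NH₃ + d_HI = 0.470 m, d_HI = 0.470/(1 + 2.741) = 0.1256 m.
d_NH₃ = 0.470 − 0.1256 = 0.344 m.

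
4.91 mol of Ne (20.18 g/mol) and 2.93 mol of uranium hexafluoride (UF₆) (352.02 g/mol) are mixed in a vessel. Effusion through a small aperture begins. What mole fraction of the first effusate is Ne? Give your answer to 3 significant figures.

0.875

The effusion rate of species i is ∝ p_i/√M_i ∝ n_i/√M_i.
So x_Ne in the escaping gas = (n_Ne/√M_Ne) / Σ(n_i/√M_i)
= (4.91/√20.18) / (4.91/√20.18 + 2.93/√352.02) = 1.093/(1.093 + 0.1562) = 0.875.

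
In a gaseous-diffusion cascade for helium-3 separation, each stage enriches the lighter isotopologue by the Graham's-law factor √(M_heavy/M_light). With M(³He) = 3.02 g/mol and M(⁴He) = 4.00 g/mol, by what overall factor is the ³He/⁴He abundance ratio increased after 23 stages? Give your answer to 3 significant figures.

Each stage multiplies the ratio by α = √(4.00/3.02), so after 23 stages the overall factor is α^23 = (4.00/3.02)^(23/2).
= 1.32450^(23/2) = 25.3.

25.3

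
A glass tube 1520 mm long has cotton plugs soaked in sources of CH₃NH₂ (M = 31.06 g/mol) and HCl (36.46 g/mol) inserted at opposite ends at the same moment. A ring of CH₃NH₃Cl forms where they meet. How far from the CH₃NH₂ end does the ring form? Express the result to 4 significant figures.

Graham's law gives d_CH₃NH₂/d_HCl = rate_CH₃NH₂/rate_HCl = √(M_HCl/M_CH₃NH₂) = √(36.46/31.06) = 1.083.
With d_CH₃NH₂ + d_HCl = 1520 mm, d_HCl = 1520/(1 + 1.083) = 729.6 mm.
d_CH₃NH₂ = 1520 − 729.6 = 790.4 mm.

790.4 mm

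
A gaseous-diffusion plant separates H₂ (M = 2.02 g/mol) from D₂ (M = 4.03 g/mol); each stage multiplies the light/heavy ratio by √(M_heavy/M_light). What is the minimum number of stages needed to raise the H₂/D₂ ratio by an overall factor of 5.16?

With α = √(4.03/2.02) per stage, ln α = ½ ln(1.99505) = 0.3453.
Need α^N ≥ 5.16 ⇒ N ≥ ln(5.16) / ln α = 1.641 / 0.3453 = 4.75.
Minimum whole number of stages: N = 5.

5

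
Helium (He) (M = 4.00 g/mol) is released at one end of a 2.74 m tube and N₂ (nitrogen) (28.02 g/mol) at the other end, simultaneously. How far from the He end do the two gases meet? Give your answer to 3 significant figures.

1.99 m

In equal time, each gas travels a distance ∝ its rate ∝ 1/√M, so d_He/d_N₂ = √(M_N₂/M_He) = √(28.02/4.00) = 2.647.
With d_He + d_N₂ = 2.74 m, d_N₂ = 2.74/(1 + 2.647) = 0.7514 m.
d_He = 2.74 − 0.7514 = 1.99 m.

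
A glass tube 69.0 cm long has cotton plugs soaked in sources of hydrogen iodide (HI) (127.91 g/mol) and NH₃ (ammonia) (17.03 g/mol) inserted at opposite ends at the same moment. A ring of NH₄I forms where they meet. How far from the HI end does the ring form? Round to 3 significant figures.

The fronts meet when d_HI + d_NH₃ = L with d_HI/d_NH₃ = √(M_NH₃/M_HI) (Graham's law). Here √(M_NH₃/M_HI) = √(17.03/127.91) = 0.3649.
With d_HI + d_NH₃ = 69.0 cm, d_NH₃ = 69.0/(1 + 0.3649) = 50.55 cm.
d_HI = 69.0 − 50.55 = 18.4 cm.

18.4 cm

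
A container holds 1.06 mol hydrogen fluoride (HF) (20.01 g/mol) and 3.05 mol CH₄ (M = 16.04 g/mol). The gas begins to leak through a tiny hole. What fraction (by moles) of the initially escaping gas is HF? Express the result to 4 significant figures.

Effusion rate of each component ∝ n_i/√M_i (partial pressure × 1/√M).
So x_HF in the escaping gas = (n_HF/√M_HF) / Σ(n_i/√M_i)
= (1.06/√20.01) / (1.06/√20.01 + 3.05/√16.04) = 0.2370/(0.2370 + 0.7615) = 0.2373.

0.2373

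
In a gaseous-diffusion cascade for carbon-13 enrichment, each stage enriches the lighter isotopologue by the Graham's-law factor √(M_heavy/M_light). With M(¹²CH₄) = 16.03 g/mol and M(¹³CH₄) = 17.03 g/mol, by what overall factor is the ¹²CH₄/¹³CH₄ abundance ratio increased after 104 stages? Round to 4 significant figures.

23.26

The single-stage factor is √(M_heavy/M_light), so 104 stages give [√(17.03/16.03)]^104 = (17.03/16.03)^(104/2).
= 1.06238^52 = 23.26.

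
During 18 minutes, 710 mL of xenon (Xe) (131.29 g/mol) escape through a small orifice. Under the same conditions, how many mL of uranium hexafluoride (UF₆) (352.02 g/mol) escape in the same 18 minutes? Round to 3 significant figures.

434 mL

From Graham's law, rate_UF₆/rate_Xe = √(M_Xe/M_UF₆) = √(131.29/352.02) = √0.3730 = 0.6107.
So the volume for UF₆ is 710 × 0.6107 = 434 mL.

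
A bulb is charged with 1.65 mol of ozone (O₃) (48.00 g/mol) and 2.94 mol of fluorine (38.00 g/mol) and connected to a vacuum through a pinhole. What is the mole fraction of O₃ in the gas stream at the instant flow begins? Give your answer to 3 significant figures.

Each component's effusion rate ∝ (its partial pressure)·(1/√M) ∝ n_i/√M_i.
Mole fraction of O₃ in the effusate = (n_O₃/√M_O₃) / (n_O₃/√M_O₃ + n_F₂/√M_F₂)
= (1.65/√48.00) / (1.65/√48.00 + 2.94/√38.00) = 0.2382/(0.2382 + 0.4769) = 0.333.

0.333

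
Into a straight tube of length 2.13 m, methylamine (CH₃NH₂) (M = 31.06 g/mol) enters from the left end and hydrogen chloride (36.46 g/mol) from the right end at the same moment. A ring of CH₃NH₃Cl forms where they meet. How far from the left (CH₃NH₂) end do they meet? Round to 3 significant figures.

Graham's law gives d_CH₃NH₂/d_HCl = rate_CH₃NH₂/rate_HCl = √(M_HCl/M_CH₃NH₂) = √(36.46/31.06) = 1.083.
With d_CH₃NH₂ + d_HCl = 2.13 m, d_HCl = 2.13/(1 + 1.083) = 1.022 m.
d_CH₃NH₂ = 2.13 − 1.022 = 1.11 m.

1.11 m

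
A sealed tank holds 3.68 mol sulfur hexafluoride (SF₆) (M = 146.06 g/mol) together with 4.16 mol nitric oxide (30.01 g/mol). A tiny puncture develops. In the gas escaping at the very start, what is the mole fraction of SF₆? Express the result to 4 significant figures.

0.2862

Rate_i ∝ x_i/√M_i (Graham's law weighted by mole fraction), so the effusate composition follows n_i/√M_i.
So x_SF₆ in the escaping gas = (n_SF₆/√M_SF₆) / Σ(n_i/√M_i)
= (3.68/√146.06) / (3.68/√146.06 + 4.16/√30.01) = 0.3045/(0.3045 + 0.7594) = 0.2862.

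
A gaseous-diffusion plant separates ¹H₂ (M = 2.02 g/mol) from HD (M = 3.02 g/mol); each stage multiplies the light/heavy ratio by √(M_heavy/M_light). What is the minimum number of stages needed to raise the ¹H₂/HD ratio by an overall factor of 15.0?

Single-stage factor α = √(3.02/2.02), so ln α = ½ ln(1.49505) = 0.2011.
Need α^N ≥ 15.0 ⇒ N ≥ ln(15.0) / ln α = 2.708 / 0.2011 = 13.47.
Rounding up, N = 14 stages.

14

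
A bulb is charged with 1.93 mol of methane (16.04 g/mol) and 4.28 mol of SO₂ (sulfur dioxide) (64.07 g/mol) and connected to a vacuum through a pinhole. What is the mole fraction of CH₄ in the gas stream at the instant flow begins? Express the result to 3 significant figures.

0.474

Effusion rate of each component ∝ n_i/√M_i (partial pressure × 1/√M).
x_CH₄(eff) = (n_CH₄/√M_CH₄) / (n_CH₄/√M_CH₄ + n_SO₂/√M_SO₂)
= (1.93/√16.04) / (1.93/√16.04 + 4.28/√64.07) = 0.4819/(0.4819 + 0.5347) = 0.474.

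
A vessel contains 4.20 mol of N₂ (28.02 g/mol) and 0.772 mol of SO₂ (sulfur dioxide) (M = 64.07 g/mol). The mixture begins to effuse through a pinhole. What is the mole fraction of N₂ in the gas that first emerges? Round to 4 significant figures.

0.8916

Effusion rate of each component ∝ n_i/√M_i (partial pressure × 1/√M).
Mole fraction of N₂ in the effusate = (n_N₂/√M_N₂) / (n_N₂/√M_N₂ + n_SO₂/√M_SO₂)
= (4.20/√28.02) / (4.20/√28.02 + 0.772/√64.07) = 0.7934/(0.7934 + 0.09645) = 0.8916.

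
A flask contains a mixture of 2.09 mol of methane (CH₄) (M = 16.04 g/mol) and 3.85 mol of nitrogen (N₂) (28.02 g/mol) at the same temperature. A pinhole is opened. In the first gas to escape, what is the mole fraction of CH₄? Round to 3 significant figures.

Effusion rate of each component ∝ n_i/√M_i (partial pressure × 1/√M).
So x_CH₄ in the escaping gas = (n_CH₄/√M_CH₄) / Σ(n_i/√M_i)
= (2.09/√16.04) / (2.09/√16.04 + 3.85/√28.02) = 0.5218/(0.5218 + 0.7273) = 0.418.

0.418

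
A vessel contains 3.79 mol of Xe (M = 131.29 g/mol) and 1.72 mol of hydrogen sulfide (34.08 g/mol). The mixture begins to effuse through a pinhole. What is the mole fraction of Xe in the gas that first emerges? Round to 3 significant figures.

Each component's effusion rate ∝ (its partial pressure)·(1/√M) ∝ n_i/√M_i.
So x_Xe in the escaping gas = (n_Xe/√M_Xe) / Σ(n_i/√M_i)
= (3.79/√131.29) / (3.79/√131.29 + 1.72/√34.08) = 0.3308/(0.3308 + 0.2946) = 0.529.

0.529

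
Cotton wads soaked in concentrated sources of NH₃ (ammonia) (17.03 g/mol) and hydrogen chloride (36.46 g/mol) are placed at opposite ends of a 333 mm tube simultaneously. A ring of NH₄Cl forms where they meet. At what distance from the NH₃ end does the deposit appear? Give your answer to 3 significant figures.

198 mm

Graham's law gives d_NH₃/d_HCl = rate_NH₃/rate_HCl = √(M_HCl/M_NH₃) = √(36.46/17.03) = 1.463.
With d_NH₃ + d_HCl = 333 mm, d_HCl = 333/(1 + 1.463) = 135.2 mm.
d_NH₃ = 333 − 135.2 = 198 mm.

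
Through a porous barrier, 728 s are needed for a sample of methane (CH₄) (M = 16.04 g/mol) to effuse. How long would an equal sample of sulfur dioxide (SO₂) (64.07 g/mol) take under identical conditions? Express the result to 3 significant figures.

1450 s

Since effusion rate ∝ 1/√M, t_SO₂/t_CH₄ = √(M_SO₂/M_CH₄) = √(64.07/16.04) = √3.994 = 1.999.
So the time for SO₂ is 728 × 1.999 = 1450 s.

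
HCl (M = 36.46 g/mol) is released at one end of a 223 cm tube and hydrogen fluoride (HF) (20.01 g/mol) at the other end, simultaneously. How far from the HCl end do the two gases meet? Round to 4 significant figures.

In equal time, each gas travels a distance ∝ its rate ∝ 1/√M, so d_HCl/d_HF = √(M_HF/M_HCl) = √(20.01/36.46) = 0.7408.
With d_HCl + d_HF = 223 cm, d_HF = 223/(1 + 0.7408) = 128.1 cm.
d_HCl = 223 − 128.1 = 94.90 cm.

94.90 cm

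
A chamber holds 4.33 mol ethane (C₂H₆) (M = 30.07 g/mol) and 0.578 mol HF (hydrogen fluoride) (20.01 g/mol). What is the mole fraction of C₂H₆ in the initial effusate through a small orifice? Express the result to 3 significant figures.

Rate_i ∝ x_i/√M_i (Graham's law weighted by mole fraction), so the effusate composition follows n_i/√M_i.
x_C₂H₆(eff) = (n_C₂H₆/√M_C₂H₆) / (n_C₂H₆/√M_C₂H₆ + n_HF/√M_HF)
= (4.33/√30.07) / (4.33/√30.07 + 0.578/√20.01) = 0.7896/(0.7896 + 0.1292) = 0.859.

0.859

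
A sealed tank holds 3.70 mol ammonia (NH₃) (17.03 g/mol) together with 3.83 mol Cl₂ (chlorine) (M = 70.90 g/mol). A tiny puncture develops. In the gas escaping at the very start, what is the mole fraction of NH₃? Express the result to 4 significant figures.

0.6634

Rate_i ∝ x_i/√M_i (Graham's law weighted by mole fraction), so the effusate composition follows n_i/√M_i.
So x_NH₃ in the escaping gas = (n_NH₃/√M_NH₃) / Σ(n_i/√M_i)
= (3.70/√17.03) / (3.70/√17.03 + 3.83/√70.90) = 0.8966/(0.8966 + 0.4549) = 0.6634.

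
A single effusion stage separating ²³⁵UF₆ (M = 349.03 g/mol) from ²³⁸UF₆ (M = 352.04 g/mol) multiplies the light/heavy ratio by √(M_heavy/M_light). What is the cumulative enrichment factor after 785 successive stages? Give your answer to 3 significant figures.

After 785 stages the ratio has grown by (√(352.04/349.03))^785 = (352.04/349.03)^(785/2).
= 1.00862^(785/2) = 29.1.

29.1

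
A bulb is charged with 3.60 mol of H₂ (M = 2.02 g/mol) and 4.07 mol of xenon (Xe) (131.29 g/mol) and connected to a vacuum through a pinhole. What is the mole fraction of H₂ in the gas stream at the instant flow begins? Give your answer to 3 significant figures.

0.877

Effusion rate of each component ∝ n_i/√M_i (partial pressure × 1/√M).
So x_H₂ in the escaping gas = (n_H₂/√M_H₂) / Σ(n_i/√M_i)
= (3.60/√2.02) / (3.60/√2.02 + 4.07/√131.29) = 2.533/(2.533 + 0.3552) = 0.877.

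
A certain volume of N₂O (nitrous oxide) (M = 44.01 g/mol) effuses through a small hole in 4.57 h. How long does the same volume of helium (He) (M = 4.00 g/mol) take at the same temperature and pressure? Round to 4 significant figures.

1.378 h

From Graham's law, t_He/t_N₂O = √(M_He/M_N₂O) = √(4.00/44.01) = √0.09089 = 0.3015.
So the time for He is 4.57 × 0.3015 = 1.378 h.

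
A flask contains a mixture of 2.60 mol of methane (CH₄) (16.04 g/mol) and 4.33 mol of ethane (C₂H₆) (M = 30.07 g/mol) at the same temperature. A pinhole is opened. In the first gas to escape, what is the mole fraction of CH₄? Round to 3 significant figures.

Effusion rate of each component ∝ n_i/√M_i (partial pressure × 1/√M).
x_CH₄(eff) = (n_CH₄/√M_CH₄) / (n_CH₄/√M_CH₄ + n_C₂H₆/√M_C₂H₆)
= (2.60/√16.04) / (2.60/√16.04 + 4.33/√30.07) = 0.6492/(0.6492 + 0.7896) = 0.451.

0.451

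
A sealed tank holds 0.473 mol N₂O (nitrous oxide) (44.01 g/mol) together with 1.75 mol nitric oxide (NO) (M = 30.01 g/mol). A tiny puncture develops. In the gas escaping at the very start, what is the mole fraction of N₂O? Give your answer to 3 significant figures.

0.182

Each component's effusion rate ∝ (its partial pressure)·(1/√M) ∝ n_i/√M_i.
x_N₂O(eff) = (n_N₂O/√M_N₂O) / (n_N₂O/√M_N₂O + n_NO/√M_NO)
= (0.473/√44.01) / (0.473/√44.01 + 1.75/√30.01) = 0.07130/(0.07130 + 0.3195) = 0.182.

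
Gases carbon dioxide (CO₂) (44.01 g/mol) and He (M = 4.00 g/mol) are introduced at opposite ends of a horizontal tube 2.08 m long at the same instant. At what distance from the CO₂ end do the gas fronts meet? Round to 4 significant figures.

The fronts meet when d_CO₂ + d_He = L with d_CO₂/d_He = √(M_He/M_CO₂) (Graham's law). Here √(M_He/M_CO₂) = √(4.00/44.01) = 0.3015.
With d_CO₂ + d_He = 2.08 m, d_He = 2.08/(1 + 0.3015) = 1.598 m.
d_CO₂ = 2.08 − 1.598 = 0.4818 m.

0.4818 m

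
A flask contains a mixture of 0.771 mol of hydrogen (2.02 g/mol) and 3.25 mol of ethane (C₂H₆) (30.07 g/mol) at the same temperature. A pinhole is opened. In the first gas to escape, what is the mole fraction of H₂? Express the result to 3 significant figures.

Effusion rate of each component ∝ n_i/√M_i (partial pressure × 1/√M).
x_H₂(eff) = (n_H₂/√M_H₂) / (n_H₂/√M_H₂ + n_C₂H₆/√M_C₂H₆)
= (0.771/√2.02) / (0.771/√2.02 + 3.25/√30.07) = 0.5425/(0.5425 + 0.5927) = 0.478.

0.478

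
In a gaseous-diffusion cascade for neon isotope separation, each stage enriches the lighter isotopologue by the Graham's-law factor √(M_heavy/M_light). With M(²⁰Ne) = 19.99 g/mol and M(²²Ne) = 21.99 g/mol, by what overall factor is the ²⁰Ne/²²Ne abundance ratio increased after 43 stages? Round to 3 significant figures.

The single-stage factor is √(M_heavy/M_light), so 43 stages give [√(21.99/19.99)]^43 = (21.99/19.99)^(43/2).
= 1.10005^(43/2) = 7.77.

7.77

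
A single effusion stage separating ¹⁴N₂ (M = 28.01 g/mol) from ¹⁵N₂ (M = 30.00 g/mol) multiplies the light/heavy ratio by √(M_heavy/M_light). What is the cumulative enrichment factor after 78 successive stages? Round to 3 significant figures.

14.5

Each stage multiplies the ratio by α = √(30.00/28.01), so after 78 stages the overall factor is α^78 = (30.00/28.01)^(78/2).
= 1.07105^39 = 14.5.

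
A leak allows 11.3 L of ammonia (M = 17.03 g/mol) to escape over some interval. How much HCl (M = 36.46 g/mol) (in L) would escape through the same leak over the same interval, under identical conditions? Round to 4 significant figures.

7.723 L

Since effusion rate ∝ 1/√M, rate_HCl/rate_NH₃ = √(M_NH₃/M_HCl) = √(17.03/36.46) = √0.4671 = 0.6834.
So the volume for HCl is 11.3 × 0.6834 = 7.723 L.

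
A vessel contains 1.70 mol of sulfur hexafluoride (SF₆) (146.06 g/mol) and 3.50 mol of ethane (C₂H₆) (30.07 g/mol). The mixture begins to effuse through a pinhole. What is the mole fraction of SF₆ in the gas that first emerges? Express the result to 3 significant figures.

0.181

Effusion rate of each component ∝ n_i/√M_i (partial pressure × 1/√M).
Mole fraction of SF₆ in the effusate = (n_SF₆/√M_SF₆) / (n_SF₆/√M_SF₆ + n_C₂H₆/√M_C₂H₆)
= (1.70/√146.06) / (1.70/√146.06 + 3.50/√30.07) = 0.1407/(0.1407 + 0.6383) = 0.181.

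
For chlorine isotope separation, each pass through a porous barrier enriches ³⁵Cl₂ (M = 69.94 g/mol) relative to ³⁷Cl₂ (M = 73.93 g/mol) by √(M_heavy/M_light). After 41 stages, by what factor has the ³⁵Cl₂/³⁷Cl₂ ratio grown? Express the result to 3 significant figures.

Overall factor = α^41 with α = √(73.93/69.94), i.e. (73.93/69.94)^(41/2).
= 1.05705^(41/2) = 3.12.

3.12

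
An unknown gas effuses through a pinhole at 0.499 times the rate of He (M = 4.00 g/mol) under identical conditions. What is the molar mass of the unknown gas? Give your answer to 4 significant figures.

Using Graham's law: rate_X/rate_He = √(M_He/M_X).
0.499 = √(4.00/M_X)
M_X = 4.00 / 0.499² = 4.00 / 0.2490 = 16.06 g/mol

16.06 g/mol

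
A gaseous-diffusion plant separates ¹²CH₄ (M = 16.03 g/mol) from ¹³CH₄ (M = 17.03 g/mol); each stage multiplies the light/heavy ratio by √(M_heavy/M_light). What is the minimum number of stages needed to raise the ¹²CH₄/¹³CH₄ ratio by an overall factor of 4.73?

Per stage α = (17.03/16.03)^(1/2) = 1.06238^0.5, giving ln α = 0.03026.
Need α^N ≥ 4.73 ⇒ N ≥ ln(4.73) / ln α = 1.554 / 0.03026 = 51.36.
Rounding up, N = 52 stages.

52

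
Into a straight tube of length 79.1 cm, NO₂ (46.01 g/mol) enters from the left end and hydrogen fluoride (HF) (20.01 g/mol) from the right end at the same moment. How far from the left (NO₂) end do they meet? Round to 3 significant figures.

31.4 cm

The fronts meet when d_NO₂ + d_HF = L with d_NO₂/d_HF = √(M_HF/M_NO₂) (Graham's law). Here √(M_HF/M_NO₂) = √(20.01/46.01) = 0.6595.
With d_NO₂ + d_HF = 79.1 cm, d_HF = 79.1/(1 + 0.6595) = 47.67 cm.
d_NO₂ = 79.1 − 47.67 = 31.4 cm.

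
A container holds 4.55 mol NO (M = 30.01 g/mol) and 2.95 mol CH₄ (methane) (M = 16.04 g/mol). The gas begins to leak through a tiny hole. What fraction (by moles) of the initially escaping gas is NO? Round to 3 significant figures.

Rate_i ∝ x_i/√M_i (Graham's law weighted by mole fraction), so the effusate composition follows n_i/√M_i.
Mole fraction of NO in the effusate = (n_NO/√M_NO) / (n_NO/√M_NO + n_CH₄/√M_CH₄)
= (4.55/√30.01) / (4.55/√30.01 + 2.95/√16.04) = 0.8306/(0.8306 + 0.7366) = 0.530.

0.530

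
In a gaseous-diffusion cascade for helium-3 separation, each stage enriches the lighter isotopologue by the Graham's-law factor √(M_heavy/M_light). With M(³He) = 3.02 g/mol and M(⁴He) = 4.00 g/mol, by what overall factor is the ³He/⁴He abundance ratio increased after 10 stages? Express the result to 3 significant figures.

4.08

Each stage multiplies the ratio by α = √(4.00/3.02), so after 10 stages the overall factor is α^10 = (4.00/3.02)^(10/2).
= 1.32450^5 = 4.08.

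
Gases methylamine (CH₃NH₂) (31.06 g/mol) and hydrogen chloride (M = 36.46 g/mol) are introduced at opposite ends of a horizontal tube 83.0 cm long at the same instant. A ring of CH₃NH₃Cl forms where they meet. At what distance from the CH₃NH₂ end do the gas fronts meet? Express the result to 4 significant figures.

43.16 cm

Graham's law gives d_CH₃NH₂/d_HCl = rate_CH₃NH₂/rate_HCl = √(M_HCl/M_CH₃NH₂) = √(36.46/31.06) = 1.083.
With d_CH₃NH₂ + d_HCl = 83.0 cm, d_HCl = 83.0/(1 + 1.083) = 39.84 cm.
d_CH₃NH₂ = 83.0 − 39.84 = 43.16 cm.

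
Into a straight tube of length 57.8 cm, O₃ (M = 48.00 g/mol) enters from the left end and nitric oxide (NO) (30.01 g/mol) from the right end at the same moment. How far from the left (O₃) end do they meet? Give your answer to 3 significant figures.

25.5 cm

Graham's law gives d_O₃/d_NO = rate_O₃/rate_NO = √(M_NO/M_O₃) = √(30.01/48.00) = 0.7907.
With d_O₃ + d_NO = 57.8 cm, d_NO = 57.8/(1 + 0.7907) = 32.28 cm.
d_O₃ = 57.8 − 32.28 = 25.5 cm.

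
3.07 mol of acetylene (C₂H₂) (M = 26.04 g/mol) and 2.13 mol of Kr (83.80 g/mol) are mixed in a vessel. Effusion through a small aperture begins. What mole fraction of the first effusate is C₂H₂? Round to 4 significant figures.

The effusion rate of species i is ∝ p_i/√M_i ∝ n_i/√M_i.
Mole fraction of C₂H₂ in the effusate = (n_C₂H₂/√M_C₂H₂) / (n_C₂H₂/√M_C₂H₂ + n_Kr/√M_Kr)
= (3.07/√26.04) / (3.07/√26.04 + 2.13/√83.80) = 0.6016/(0.6016 + 0.2327) = 0.7211.

0.7211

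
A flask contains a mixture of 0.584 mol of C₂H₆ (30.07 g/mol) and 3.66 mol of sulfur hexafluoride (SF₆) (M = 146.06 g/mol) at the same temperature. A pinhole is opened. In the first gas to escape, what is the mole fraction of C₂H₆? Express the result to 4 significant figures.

0.2602

The effusion rate of species i is ∝ p_i/√M_i ∝ n_i/√M_i.
x_C₂H₆(eff) = (n_C₂H₆/√M_C₂H₆) / (n_C₂H₆/√M_C₂H₆ + n_SF₆/√M_SF₆)
= (0.584/√30.07) / (0.584/√30.07 + 3.66/√146.06) = 0.1065/(0.1065 + 0.3028) = 0.2602.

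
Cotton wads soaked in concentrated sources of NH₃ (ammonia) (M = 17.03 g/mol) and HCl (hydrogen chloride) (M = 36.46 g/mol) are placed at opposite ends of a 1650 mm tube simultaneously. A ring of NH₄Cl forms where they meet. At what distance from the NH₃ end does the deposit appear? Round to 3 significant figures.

980 mm

Graham's law gives d_NH₃/d_HCl = rate_NH₃/rate_HCl = √(M_HCl/M_NH₃) = √(36.46/17.03) = 1.463.
With d_NH₃ + d_HCl = 1650 mm, d_HCl = 1650/(1 + 1.463) = 669.9 mm.
d_NH₃ = 1650 − 669.9 = 980 mm.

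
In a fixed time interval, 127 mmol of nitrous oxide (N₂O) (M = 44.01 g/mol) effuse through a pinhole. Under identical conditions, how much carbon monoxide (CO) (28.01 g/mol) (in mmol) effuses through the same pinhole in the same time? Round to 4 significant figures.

From Graham's law, rate_CO/rate_N₂O = √(M_N₂O/M_CO) = √(44.01/28.01) = √1.571 = 1.253.
So the amount for CO is 127 × 1.253 = 159.2 mmol.

159.2 mmol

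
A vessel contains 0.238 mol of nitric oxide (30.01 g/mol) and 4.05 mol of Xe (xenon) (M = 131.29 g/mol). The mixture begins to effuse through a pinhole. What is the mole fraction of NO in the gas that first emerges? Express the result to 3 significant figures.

Effusion rate of each component ∝ n_i/√M_i (partial pressure × 1/√M).
So x_NO in the escaping gas = (n_NO/√M_NO) / Σ(n_i/√M_i)
= (0.238/√30.01) / (0.238/√30.01 + 4.05/√131.29) = 0.04345/(0.04345 + 0.3535) = 0.109.

0.109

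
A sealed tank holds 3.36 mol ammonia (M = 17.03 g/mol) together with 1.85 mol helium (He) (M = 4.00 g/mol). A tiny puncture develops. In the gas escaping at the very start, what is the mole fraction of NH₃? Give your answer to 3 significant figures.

Each component's effusion rate ∝ (its partial pressure)·(1/√M) ∝ n_i/√M_i.
So x_NH₃ in the escaping gas = (n_NH₃/√M_NH₃) / Σ(n_i/√M_i)
= (3.36/√17.03) / (3.36/√17.03 + 1.85/√4.00) = 0.8142/(0.8142 + 0.9250) = 0.468.

0.468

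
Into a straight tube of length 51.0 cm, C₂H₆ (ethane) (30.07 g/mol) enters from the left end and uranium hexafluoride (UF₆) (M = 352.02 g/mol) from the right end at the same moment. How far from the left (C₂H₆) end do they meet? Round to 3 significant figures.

Distances travelled in equal time are proportional to diffusion rates, so d_C₂H₆/d_UF₆ = √(M_UF₆/M_C₂H₆) = √(352.02/30.07) = 3.422.
With d_C₂H₆ + d_UF₆ = 51.0 cm, d_UF₆ = 51.0/(1 + 3.422) = 11.53 cm.
d_C₂H₆ = 51.0 − 11.53 = 39.5 cm.

39.5 cm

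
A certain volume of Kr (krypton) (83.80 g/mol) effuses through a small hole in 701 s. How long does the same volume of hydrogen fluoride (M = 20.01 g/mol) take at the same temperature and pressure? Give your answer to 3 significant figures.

Graham's law gives t_HF/t_Kr = √(M_HF/M_Kr) = √(20.01/83.80) = √0.2388 = 0.4887.
So the time for HF is 701 × 0.4887 = 343 s.

343 s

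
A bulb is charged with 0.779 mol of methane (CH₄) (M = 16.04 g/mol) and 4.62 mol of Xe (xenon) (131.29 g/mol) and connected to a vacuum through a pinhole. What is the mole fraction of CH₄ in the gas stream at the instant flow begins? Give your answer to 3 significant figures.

The effusion rate of species i is ∝ p_i/√M_i ∝ n_i/√M_i.
So x_CH₄ in the escaping gas = (n_CH₄/√M_CH₄) / Σ(n_i/√M_i)
= (0.779/√16.04) / (0.779/√16.04 + 4.62/√131.29) = 0.1945/(0.1945 + 0.4032) = 0.325.

0.325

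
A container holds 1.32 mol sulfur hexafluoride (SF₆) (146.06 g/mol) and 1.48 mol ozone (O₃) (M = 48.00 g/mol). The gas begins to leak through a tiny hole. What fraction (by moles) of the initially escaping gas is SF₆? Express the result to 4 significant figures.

Each component's effusion rate ∝ (its partial pressure)·(1/√M) ∝ n_i/√M_i.
So x_SF₆ in the escaping gas = (n_SF₆/√M_SF₆) / Σ(n_i/√M_i)
= (1.32/√146.06) / (1.32/√146.06 + 1.48/√48.00) = 0.1092/(0.1092 + 0.2136) = 0.3383.

0.3383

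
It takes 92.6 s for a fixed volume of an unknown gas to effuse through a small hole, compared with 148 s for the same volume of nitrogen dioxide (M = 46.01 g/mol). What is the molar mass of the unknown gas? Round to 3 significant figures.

18.0 g/mol

By Graham's law, t_X/t_NO₂ = √(M_X/M_NO₂).
92.6/148 = 0.6257 = √(M_X/46.01)
M_X = 46.01 × 0.6257² = 46.01 × 0.3915 = 18.0 g/mol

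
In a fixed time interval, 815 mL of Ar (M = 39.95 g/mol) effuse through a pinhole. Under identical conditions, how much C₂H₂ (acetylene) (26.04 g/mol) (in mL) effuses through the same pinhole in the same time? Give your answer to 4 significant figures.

Since effusion rate ∝ 1/√M, rate_C₂H₂/rate_Ar = √(M_Ar/M_C₂H₂) = √(39.95/26.04) = √1.534 = 1.239.
So the volume for C₂H₂ is 815 × 1.239 = 1009 mL.

1009 mL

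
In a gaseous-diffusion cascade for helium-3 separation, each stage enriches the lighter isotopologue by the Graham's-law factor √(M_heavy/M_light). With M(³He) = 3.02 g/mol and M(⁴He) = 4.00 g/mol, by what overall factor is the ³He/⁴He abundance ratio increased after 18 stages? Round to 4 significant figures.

The single-stage factor is √(M_heavy/M_light), so 18 stages give [√(4.00/3.02)]^18 = (4.00/3.02)^(18/2).
= 1.32450^9 = 12.55.

12.55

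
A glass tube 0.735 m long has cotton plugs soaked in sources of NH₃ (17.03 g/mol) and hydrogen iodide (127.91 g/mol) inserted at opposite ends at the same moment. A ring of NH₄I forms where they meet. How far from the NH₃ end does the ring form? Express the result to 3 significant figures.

In equal time, each gas travels a distance ∝ its rate ∝ 1/√M, so d_NH₃/d_HI = √(M_HI/M_NH₃) = √(127.91/17.03) = 2.741.
With d_NH₃ + d_HI = 0.735 m, d_HI = 0.735/(1 + 2.741) = 0.1965 m.
d_NH₃ = 0.735 − 0.1965 = 0.539 m.

0.539 m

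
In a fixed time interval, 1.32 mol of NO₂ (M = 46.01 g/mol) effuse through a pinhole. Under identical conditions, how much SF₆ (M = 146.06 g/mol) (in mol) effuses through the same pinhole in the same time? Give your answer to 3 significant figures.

By Graham's law, rate_SF₆/rate_NO₂ = √(M_NO₂/M_SF₆) = √(46.01/146.06) = √0.3150 = 0.5613.
So the amount for SF₆ is 1.32 × 0.5613 = 0.741 mol.

0.741 mol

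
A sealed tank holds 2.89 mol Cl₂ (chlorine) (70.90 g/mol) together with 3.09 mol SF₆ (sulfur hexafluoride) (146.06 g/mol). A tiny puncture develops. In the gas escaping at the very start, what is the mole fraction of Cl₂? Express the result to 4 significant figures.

0.5731

The effusion rate of species i is ∝ p_i/√M_i ∝ n_i/√M_i.
Mole fraction of Cl₂ in the effusate = (n_Cl₂/√M_Cl₂) / (n_Cl₂/√M_Cl₂ + n_SF₆/√M_SF₆)
= (2.89/√70.90) / (2.89/√70.90 + 3.09/√146.06) = 0.3432/(0.3432 + 0.2557) = 0.5731.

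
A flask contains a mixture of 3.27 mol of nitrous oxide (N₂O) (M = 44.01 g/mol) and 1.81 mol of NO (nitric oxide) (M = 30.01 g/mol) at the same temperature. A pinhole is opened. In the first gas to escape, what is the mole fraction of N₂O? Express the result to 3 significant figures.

0.599

Effusion rate of each component ∝ n_i/√M_i (partial pressure × 1/√M).
x_N₂O(eff) = (n_N₂O/√M_N₂O) / (n_N₂O/√M_N₂O + n_NO/√M_NO)
= (3.27/√44.01) / (3.27/√44.01 + 1.81/√30.01) = 0.4929/(0.4929 + 0.3304) = 0.599.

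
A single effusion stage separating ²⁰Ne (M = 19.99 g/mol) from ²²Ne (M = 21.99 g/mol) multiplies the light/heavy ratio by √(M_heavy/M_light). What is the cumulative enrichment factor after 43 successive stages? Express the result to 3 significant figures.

Overall factor = α^43 with α = √(21.99/19.99), i.e. (21.99/19.99)^(43/2).
= 1.10005^(43/2) = 7.77.

7.77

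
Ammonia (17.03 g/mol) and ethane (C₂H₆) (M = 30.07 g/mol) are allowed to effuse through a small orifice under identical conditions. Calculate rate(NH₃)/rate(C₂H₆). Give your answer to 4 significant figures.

1.329

Using Graham's law: rate_NH₃/rate_C₂H₆ = √(M_C₂H₆/M_NH₃) = √(30.07/17.03) = √1.766 = 1.329.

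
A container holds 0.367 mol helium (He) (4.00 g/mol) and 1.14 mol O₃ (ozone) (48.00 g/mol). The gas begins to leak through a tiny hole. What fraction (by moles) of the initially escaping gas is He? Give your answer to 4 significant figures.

0.5272

The effusion rate of species i is ∝ p_i/√M_i ∝ n_i/√M_i.
So x_He in the escaping gas = (n_He/√M_He) / Σ(n_i/√M_i)
= (0.367/√4.00) / (0.367/√4.00 + 1.14/√48.00) = 0.1835/(0.1835 + 0.1645) = 0.5272.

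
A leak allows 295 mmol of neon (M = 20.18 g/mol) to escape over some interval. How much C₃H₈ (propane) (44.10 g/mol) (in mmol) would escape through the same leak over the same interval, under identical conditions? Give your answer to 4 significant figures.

199.6 mmol

Using Graham's law: rate_C₃H₈/rate_Ne = √(M_Ne/M_C₃H₈) = √(20.18/44.10) = √0.4576 = 0.6765.
So the amount for C₃H₈ is 295 × 0.6765 = 199.6 mmol.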